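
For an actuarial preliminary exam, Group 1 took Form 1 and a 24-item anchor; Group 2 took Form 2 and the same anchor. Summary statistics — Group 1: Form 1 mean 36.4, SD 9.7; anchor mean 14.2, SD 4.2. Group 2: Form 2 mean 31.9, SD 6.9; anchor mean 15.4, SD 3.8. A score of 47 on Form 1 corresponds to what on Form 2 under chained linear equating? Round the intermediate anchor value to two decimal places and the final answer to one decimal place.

Form 1 → anchor (Group 1): v = (4.2/9.7)(47 − 36.4) + 14.2 = 18.79
anchor → Form 2 (Group 2): y = (6.9/3.8)(18.79 − 15.4) + 31.9 = 38.1

38.1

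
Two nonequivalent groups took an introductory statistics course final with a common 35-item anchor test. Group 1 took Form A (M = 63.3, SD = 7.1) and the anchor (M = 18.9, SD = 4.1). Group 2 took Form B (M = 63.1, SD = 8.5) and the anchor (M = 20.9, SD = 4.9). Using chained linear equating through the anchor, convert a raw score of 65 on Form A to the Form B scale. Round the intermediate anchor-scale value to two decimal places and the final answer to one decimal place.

61.3

Form A → anchor (Group 1): v = (4.1/7.1)(65 − 63.3) + 18.9 = 19.88
anchor → Form B (Group 2): y = (8.5/4.9)(19.88 − 20.9) + 63.1 = 61.3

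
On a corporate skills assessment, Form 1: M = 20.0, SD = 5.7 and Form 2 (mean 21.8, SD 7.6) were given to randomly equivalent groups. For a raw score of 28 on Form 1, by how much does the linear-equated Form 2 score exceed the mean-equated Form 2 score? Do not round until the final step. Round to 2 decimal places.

2.67

Mean-equated: 28 + (21.8 − 20.0) = 29.80
Linear-equated: (7.6/5.7)(28 − 20.0) + 21.8 = 32.467
Difference = 32.467 − 29.80 = 2.67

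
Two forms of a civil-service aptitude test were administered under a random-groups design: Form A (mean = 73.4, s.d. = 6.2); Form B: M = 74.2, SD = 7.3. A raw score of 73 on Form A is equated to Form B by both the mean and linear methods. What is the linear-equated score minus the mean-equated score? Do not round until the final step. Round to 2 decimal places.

-0.07

Mean-equated: 73 + (74.2 − 73.4) = 73.80
Linear-equated: (7.3/6.2)(73 − 73.4) + 74.2 = 73.729
Difference = 73.729 − 73.80 = -0.07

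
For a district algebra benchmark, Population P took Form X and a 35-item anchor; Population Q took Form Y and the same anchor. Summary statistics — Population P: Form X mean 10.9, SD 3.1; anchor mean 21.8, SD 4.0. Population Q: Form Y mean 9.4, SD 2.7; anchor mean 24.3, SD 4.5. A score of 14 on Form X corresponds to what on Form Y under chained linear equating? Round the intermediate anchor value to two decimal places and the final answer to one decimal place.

10.3

Form X → anchor (Population P): v = (4.0/3.1)(14 − 10.9) + 21.8 = 25.80
anchor → Form Y (Population Q): y = (2.7/4.5)(25.80 − 24.3) + 9.4 = 10.3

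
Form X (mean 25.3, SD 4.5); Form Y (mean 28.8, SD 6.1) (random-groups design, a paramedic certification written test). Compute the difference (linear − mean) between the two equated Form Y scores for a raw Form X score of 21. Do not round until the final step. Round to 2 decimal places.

Mean-equated: 21 + (28.8 − 25.3) = 24.50
Linear-equated: (6.1/4.5)(21 − 25.3) + 28.8 = 22.971
Difference = 22.971 − 24.50 = -1.53

-1.53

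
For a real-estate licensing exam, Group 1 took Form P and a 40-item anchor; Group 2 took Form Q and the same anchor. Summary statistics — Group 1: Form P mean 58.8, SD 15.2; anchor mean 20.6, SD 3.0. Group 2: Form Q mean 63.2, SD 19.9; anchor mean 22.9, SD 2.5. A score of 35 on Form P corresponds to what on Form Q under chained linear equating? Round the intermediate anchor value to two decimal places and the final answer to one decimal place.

Form P → anchor (Group 1): v = (3.0/15.2)(35 − 58.8) + 20.6 = 15.90
anchor → Form Q (Group 2): y = (19.9/2.5)(15.90 − 22.9) + 63.2 = 7.5

7.5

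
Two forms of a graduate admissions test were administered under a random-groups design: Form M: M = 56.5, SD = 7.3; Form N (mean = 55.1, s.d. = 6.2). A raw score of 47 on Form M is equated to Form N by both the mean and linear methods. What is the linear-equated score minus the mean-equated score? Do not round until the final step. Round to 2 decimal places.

1.43

Mean-equated: 47 + (55.1 − 56.5) = 45.60
Linear-equated: (6.2/7.3)(47 − 56.5) + 55.1 = 47.032
Difference = 47.032 − 45.60 = 1.43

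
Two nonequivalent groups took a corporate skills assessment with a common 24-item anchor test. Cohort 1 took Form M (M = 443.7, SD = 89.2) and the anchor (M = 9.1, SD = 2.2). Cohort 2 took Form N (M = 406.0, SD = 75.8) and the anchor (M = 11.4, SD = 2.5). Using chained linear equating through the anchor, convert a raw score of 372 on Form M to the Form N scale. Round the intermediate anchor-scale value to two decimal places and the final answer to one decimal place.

Form M → anchor (Cohort 1): v = (2.2/89.2)(372 − 443.7) + 9.1 = 7.33
anchor → Form N (Cohort 2): y = (75.8/2.5)(7.33 − 11.4) + 406.0 = 282.6

282.6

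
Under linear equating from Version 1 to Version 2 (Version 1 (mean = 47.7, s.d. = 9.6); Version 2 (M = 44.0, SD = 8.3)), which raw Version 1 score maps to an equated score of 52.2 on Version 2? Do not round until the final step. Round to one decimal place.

Invert y = (SD_Y/SD_X)(x − M_X) + M_Y:
x = (SD_X/SD_Y)(y − M_Y) + M_X = (9.6/8.3)(52.2 − 44.0) + 47.7
x = 1.156627 × 8.200 + 47.7 = 57.2

57.2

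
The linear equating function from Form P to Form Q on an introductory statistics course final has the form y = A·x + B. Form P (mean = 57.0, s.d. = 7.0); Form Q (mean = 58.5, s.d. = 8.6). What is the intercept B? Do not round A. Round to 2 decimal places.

-11.53

A = SD_Y / SD_X = 8.6 / 7.0 = 1.228571
B = M_Y − A·M_X = 58.5 − 1.228571 × 57.0 = -11.53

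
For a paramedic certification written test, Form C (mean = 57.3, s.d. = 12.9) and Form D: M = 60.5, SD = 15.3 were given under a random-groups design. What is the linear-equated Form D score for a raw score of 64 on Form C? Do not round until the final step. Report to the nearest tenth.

Linear equating: y = (SD_Y/SD_X)(x − M_X) + M_Y
y = (15.3/12.9)(64 − 57.3) + 60.5
y = 1.186047 × 6.7 + 60.5 = 7.9465 + 60.5 = 68.4

68.4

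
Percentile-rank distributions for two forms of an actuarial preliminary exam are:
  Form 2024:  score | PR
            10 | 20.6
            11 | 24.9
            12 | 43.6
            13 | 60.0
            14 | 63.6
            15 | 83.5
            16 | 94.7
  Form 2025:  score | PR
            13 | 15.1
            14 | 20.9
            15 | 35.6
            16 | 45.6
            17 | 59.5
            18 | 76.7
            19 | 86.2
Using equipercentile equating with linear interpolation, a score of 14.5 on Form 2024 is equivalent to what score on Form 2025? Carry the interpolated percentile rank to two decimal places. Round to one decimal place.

PR of 14.5 on Form 2024: 63.6 + (14.5 − 14)/(15 − 14) × (83.5 − 63.6) = 73.55
On Form 2025, PR 73.55 falls between score 17 (PR 59.5) and 18 (PR 76.7).
Interpolate: 17 + (73.55 − 59.5)/(76.7 − 59.5) × (18 − 17) = 17.8

17.8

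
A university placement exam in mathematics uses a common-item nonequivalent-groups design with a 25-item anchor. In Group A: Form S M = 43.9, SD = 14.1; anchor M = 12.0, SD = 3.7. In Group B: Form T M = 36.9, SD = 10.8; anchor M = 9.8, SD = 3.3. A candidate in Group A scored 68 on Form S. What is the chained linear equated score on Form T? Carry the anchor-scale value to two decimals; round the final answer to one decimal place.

Form S → anchor (Group A): v = (3.7/14.1)(68 − 43.9) + 12.0 = 18.32
anchor → Form T (Group B): y = (10.8/3.3)(18.32 − 9.8) + 36.9 = 64.8

64.8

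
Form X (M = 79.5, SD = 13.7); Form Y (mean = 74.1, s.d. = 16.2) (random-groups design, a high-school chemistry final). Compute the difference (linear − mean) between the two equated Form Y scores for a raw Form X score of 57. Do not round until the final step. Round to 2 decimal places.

Mean-equated: 57 + (74.1 − 79.5) = 51.60
Linear-equated: (16.2/13.7)(57 − 79.5) + 74.1 = 47.494
Difference = 47.494 − 51.60 = -4.11

-4.11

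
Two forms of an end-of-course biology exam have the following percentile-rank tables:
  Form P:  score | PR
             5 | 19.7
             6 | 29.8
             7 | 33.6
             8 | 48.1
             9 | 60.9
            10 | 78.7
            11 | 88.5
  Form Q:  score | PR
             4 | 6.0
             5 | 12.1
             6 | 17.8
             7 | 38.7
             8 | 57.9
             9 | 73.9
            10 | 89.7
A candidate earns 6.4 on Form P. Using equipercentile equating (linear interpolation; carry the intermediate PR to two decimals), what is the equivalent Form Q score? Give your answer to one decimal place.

6.6

PR of 6.4 on Form P: 29.8 + (6.4 − 6)/(7 − 6) × (33.6 − 29.8) = 31.32
On Form Q, PR 31.32 falls between score 6 (PR 17.8) and 7 (PR 38.7).
Interpolate: 6 + (31.32 − 17.8)/(38.7 − 17.8) × (7 − 6) = 6.6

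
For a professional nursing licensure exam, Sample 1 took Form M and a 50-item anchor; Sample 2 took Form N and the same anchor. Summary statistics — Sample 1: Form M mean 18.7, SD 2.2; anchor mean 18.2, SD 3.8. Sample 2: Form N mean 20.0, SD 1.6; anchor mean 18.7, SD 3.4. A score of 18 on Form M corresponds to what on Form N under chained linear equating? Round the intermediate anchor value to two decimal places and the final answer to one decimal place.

19.2

Form M → anchor (Sample 1): v = (3.8/2.2)(18 − 18.7) + 18.2 = 16.99
anchor → Form N (Sample 2): y = (1.6/3.4)(16.99 − 18.7) + 20.0 = 19.2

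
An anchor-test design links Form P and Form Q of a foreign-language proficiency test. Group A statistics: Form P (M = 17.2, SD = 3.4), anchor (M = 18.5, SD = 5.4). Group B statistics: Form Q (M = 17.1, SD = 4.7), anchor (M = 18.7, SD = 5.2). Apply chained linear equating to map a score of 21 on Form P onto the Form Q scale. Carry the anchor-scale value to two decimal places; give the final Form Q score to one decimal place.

Form P → anchor (Group A): v = (5.4/3.4)(21 − 17.2) + 18.5 = 24.54
anchor → Form Q (Group B): y = (4.7/5.2)(24.54 − 18.7) + 17.1 = 22.4

22.4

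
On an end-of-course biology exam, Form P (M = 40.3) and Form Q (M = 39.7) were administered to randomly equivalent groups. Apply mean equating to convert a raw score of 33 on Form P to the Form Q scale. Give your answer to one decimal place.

32.4

Mean equating: y = x + (M_Y − M_X) = 33 + (39.7 − 40.3) = 32.4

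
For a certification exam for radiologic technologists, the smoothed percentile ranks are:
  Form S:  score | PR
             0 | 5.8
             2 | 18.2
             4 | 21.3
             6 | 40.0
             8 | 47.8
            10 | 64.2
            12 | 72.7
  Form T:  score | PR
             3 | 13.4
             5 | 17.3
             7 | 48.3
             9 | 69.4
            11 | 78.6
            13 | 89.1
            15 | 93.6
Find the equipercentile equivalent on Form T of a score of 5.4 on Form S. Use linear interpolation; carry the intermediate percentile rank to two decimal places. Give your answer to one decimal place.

6.1

PR of 5.4 on Form S: 21.3 + (5.4 − 4)/(6 − 4) × (40.0 − 21.3) = 34.39
On Form T, PR 34.39 falls between score 5 (PR 17.3) and 7 (PR 48.3).
Interpolate: 5 + (34.39 − 17.3)/(48.3 − 17.3) × (7 − 5) = 6.1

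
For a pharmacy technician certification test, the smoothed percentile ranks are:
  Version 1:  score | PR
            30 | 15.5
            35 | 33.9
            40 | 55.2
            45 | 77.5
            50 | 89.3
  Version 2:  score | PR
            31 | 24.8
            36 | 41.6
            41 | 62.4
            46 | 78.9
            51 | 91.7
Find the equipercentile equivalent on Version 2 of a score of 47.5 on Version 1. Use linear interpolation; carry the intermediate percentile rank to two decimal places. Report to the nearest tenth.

PR of 47.5 on Version 1: 77.5 + (47.5 − 45)/(50 − 45) × (89.3 − 77.5) = 83.40
On Version 2, PR 83.40 falls between score 46 (PR 78.9) and 51 (PR 91.7).
Interpolate: 46 + (83.40 − 78.9)/(91.7 − 78.9) × (51 − 46) = 47.8

47.8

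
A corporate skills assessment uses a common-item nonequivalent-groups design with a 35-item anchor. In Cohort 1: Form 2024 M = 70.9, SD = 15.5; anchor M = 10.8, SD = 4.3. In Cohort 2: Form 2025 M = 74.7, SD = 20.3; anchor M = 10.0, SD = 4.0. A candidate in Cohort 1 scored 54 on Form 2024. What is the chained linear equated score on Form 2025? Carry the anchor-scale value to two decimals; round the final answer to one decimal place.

Form 2024 → anchor (Cohort 1): v = (4.3/15.5)(54 − 70.9) + 10.8 = 6.11
anchor → Form 2025 (Cohort 2): y = (20.3/4.0)(6.11 − 10.0) + 74.7 = 55.0

55.0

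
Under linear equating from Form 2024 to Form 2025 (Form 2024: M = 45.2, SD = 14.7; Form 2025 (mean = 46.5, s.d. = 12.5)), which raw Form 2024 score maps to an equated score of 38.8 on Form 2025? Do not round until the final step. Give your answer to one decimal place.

Invert y = (SD_Y/SD_X)(x − M_X) + M_Y:
x = (SD_X/SD_Y)(y − M_Y) + M_X = (14.7/12.5)(38.8 − 46.5) + 45.2
x = 1.176000 × -7.700 + 45.2 = 36.1

36.1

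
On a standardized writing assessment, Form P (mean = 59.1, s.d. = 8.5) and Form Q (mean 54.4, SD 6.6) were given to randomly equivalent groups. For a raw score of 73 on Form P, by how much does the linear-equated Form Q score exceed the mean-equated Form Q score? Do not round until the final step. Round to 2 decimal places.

-3.11

Mean-equated: 73 + (54.4 − 59.1) = 68.30
Linear-equated: (6.6/8.5)(73 − 59.1) + 54.4 = 65.193
Difference = 65.193 − 68.30 = -3.11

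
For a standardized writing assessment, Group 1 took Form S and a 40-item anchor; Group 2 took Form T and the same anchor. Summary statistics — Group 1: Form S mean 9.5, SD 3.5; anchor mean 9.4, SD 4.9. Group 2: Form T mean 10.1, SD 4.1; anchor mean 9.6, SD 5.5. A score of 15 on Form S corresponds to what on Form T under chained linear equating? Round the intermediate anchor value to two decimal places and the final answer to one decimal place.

Form S → anchor (Group 1): v = (4.9/3.5)(15 − 9.5) + 9.4 = 17.10
anchor → Form T (Group 2): y = (4.1/5.5)(17.10 − 9.6) + 10.1 = 15.7

15.7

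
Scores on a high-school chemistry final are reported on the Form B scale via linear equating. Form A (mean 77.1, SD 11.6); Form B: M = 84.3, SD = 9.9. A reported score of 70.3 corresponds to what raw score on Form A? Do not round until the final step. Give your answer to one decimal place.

60.7

Invert y = (SD_Y/SD_X)(x − M_X) + M_Y:
x = (SD_X/SD_Y)(y − M_Y) + M_X = (11.6/9.9)(70.3 − 84.3) + 77.1
x = 1.171717 × -14.000 + 77.1 = 60.7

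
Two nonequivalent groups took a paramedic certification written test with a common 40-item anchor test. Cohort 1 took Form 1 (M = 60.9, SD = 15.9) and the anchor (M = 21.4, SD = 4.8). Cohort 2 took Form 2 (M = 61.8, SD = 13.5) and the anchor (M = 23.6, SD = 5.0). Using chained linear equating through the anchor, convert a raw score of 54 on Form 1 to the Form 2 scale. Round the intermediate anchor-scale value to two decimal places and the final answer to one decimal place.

50.2

Form 1 → anchor (Cohort 1): v = (4.8/15.9)(54 − 60.9) + 21.4 = 19.32
anchor → Form 2 (Cohort 2): y = (13.5/5.0)(19.32 − 23.6) + 61.8 = 50.2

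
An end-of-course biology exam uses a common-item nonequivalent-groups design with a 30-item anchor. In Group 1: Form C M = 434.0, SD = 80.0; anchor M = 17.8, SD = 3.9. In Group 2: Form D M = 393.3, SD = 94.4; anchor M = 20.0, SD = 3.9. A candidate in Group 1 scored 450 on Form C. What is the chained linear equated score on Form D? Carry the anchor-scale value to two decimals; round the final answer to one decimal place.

Form C → anchor (Group 1): v = (3.9/80.0)(450 − 434.0) + 17.8 = 18.58
anchor → Form D (Group 2): y = (94.4/3.9)(18.58 − 20.0) + 393.3 = 358.9

358.9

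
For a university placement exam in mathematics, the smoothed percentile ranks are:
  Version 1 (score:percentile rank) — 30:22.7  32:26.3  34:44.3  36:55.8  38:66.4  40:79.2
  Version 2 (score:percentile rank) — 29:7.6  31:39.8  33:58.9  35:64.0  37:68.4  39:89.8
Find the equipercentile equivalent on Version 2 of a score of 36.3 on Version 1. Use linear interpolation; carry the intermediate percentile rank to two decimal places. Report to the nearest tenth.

PR of 36.3 on Version 1: 55.8 + (36.3 − 36)/(38 − 36) × (66.4 − 55.8) = 57.39
On Version 2, PR 57.39 falls between score 31 (PR 39.8) and 33 (PR 58.9).
Interpolate: 31 + (57.39 − 39.8)/(58.9 − 39.8) × (33 − 31) = 32.8

32.8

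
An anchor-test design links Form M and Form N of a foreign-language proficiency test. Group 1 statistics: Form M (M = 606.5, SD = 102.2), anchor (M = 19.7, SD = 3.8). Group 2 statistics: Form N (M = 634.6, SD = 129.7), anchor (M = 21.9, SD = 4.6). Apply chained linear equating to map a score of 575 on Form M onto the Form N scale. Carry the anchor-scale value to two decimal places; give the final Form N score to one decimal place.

Form M → anchor (Group 1): v = (3.8/102.2)(575 − 606.5) + 19.7 = 18.53
anchor → Form N (Group 2): y = (129.7/4.6)(18.53 − 21.9) + 634.6 = 539.6

539.6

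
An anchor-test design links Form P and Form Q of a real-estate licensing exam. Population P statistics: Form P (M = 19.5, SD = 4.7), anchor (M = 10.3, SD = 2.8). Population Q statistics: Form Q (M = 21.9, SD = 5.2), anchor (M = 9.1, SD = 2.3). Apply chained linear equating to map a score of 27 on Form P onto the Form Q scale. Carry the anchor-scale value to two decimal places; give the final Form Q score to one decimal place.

Form P → anchor (Population P): v = (2.8/4.7)(27 − 19.5) + 10.3 = 14.77
anchor → Form Q (Population Q): y = (5.2/2.3)(14.77 − 9.1) + 21.9 = 34.7

34.7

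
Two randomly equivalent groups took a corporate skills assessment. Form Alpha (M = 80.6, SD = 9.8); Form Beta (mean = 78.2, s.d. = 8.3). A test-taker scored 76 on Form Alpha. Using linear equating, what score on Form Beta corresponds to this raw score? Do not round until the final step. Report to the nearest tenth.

74.3

Linear equating: y = (SD_Y/SD_X)(x − M_X) + M_Y
y = (8.3/9.8)(76 − 80.6) + 78.2
y = 0.846939 × -4.6 + 78.2 = -3.8959 + 78.2 = 74.3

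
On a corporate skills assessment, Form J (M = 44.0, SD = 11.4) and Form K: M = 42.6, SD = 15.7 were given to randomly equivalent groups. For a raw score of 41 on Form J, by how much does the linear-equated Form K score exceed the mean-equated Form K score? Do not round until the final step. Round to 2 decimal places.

-1.13

Mean-equated: 41 + (42.6 − 44.0) = 39.60
Linear-equated: (15.7/11.4)(41 − 44.0) + 42.6 = 38.468
Difference = 38.468 − 39.60 = -1.13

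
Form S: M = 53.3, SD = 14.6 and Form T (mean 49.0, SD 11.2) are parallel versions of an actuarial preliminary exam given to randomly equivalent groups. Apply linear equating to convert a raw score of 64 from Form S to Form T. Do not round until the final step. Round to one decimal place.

Linear equating: y = (SD_Y/SD_X)(x − M_X) + M_Y
y = (11.2/14.6)(64 − 53.3) + 49.0
y = 0.767123 × 10.7 + 49.0 = 8.2082 + 49.0 = 57.2

57.2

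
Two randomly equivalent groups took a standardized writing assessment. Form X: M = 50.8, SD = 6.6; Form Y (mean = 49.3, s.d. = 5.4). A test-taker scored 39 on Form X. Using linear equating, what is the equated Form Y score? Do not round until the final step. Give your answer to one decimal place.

Linear equating: y = (SD_Y/SD_X)(x − M_X) + M_Y
y = (5.4/6.6)(39 − 50.8) + 49.3
y = 0.818182 × -11.8 + 49.3 = -9.6545 + 49.3 = 39.6

39.6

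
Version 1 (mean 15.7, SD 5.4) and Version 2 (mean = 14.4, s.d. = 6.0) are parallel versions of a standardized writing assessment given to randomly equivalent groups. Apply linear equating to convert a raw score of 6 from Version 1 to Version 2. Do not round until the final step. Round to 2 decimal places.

3.62

Linear equating: y = (SD_Y/SD_X)(x − M_X) + M_Y
y = (6.0/5.4)(6 − 15.7) + 14.4
y = 1.111111 × -9.7 + 14.4 = -10.7778 + 14.4 = 3.62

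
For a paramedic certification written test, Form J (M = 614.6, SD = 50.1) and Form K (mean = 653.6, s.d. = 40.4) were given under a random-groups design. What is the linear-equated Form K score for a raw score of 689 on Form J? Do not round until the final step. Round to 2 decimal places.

713.60

Linear equating: y = (SD_Y/SD_X)(x − M_X) + M_Y
y = (40.4/50.1)(689 − 614.6) + 653.6
y = 0.806387 × 74.4 + 653.6 = 59.9952 + 653.6 = 713.60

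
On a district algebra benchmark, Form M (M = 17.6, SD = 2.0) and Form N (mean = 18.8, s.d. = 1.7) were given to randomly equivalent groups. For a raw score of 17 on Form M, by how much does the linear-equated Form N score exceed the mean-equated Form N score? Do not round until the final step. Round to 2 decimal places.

Mean-equated: 17 + (18.8 − 17.6) = 18.20
Linear-equated: (1.7/2.0)(17 − 17.6) + 18.8 = 18.290
Difference = 18.290 − 18.20 = 0.09

0.09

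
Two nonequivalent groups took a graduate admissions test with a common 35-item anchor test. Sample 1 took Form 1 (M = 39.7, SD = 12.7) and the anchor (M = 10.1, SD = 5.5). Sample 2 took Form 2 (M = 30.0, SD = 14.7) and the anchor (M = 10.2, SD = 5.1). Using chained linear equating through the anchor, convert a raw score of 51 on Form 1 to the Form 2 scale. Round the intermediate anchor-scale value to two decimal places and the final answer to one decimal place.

43.8

Form 1 → anchor (Sample 1): v = (5.5/12.7)(51 − 39.7) + 10.1 = 14.99
anchor → Form 2 (Sample 2): y = (14.7/5.1)(14.99 − 10.2) + 30.0 = 43.8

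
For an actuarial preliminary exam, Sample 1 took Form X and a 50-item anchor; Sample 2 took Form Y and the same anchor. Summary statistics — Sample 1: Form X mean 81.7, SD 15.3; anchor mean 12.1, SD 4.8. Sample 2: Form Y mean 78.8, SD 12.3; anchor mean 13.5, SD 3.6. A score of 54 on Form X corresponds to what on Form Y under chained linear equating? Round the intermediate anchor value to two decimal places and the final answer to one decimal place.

Form X → anchor (Sample 1): v = (4.8/15.3)(54 − 81.7) + 12.1 = 3.41
anchor → Form Y (Sample 2): y = (12.3/3.6)(3.41 − 13.5) + 78.8 = 44.3

44.3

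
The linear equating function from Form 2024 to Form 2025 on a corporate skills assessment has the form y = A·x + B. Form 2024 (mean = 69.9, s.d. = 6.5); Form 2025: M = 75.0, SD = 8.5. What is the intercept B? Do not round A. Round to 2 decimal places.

-16.41

A = SD_Y / SD_X = 8.5 / 6.5 = 1.307692
B = M_Y − A·M_X = 75.0 − 1.307692 × 69.9 = -16.41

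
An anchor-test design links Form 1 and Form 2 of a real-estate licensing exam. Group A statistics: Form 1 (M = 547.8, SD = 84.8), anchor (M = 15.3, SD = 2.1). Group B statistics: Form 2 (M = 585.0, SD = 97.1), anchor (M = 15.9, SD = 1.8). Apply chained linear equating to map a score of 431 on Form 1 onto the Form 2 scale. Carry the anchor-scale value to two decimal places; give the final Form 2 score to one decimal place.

Form 1 → anchor (Group A): v = (2.1/84.8)(431 − 547.8) + 15.3 = 12.41
anchor → Form 2 (Group B): y = (97.1/1.8)(12.41 − 15.9) + 585.0 = 396.7

396.7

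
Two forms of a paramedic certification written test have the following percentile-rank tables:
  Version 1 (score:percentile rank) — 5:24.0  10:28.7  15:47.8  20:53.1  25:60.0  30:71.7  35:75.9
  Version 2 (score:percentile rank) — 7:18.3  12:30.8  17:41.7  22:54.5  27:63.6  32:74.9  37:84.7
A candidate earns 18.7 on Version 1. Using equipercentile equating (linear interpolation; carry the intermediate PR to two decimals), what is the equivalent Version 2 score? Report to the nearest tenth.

20.9

PR of 18.7 on Version 1: 47.8 + (18.7 − 15)/(20 − 15) × (53.1 − 47.8) = 51.72
On Version 2, PR 51.72 falls between score 17 (PR 41.7) and 22 (PR 54.5).
Interpolate: 17 + (51.72 − 41.7)/(54.5 − 41.7) × (22 − 17) = 20.9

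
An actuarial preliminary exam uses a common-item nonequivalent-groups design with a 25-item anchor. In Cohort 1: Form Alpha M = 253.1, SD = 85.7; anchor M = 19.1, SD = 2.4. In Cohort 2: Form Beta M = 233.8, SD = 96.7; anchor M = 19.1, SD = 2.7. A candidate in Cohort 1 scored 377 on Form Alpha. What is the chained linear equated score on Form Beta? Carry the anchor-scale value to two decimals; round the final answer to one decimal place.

358.1

Form Alpha → anchor (Cohort 1): v = (2.4/85.7)(377 − 253.1) + 19.1 = 22.57
anchor → Form Beta (Cohort 2): y = (96.7/2.7)(22.57 − 19.1) + 233.8 = 358.1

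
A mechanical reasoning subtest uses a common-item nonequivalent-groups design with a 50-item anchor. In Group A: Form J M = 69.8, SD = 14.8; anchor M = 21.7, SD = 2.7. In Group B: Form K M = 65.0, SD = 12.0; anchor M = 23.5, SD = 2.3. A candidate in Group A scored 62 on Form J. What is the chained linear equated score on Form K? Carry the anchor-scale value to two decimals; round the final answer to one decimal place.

48.2

Form J → anchor (Group A): v = (2.7/14.8)(62 − 69.8) + 21.7 = 20.28
anchor → Form K (Group B): y = (12.0/2.3)(20.28 − 23.5) + 65.0 = 48.2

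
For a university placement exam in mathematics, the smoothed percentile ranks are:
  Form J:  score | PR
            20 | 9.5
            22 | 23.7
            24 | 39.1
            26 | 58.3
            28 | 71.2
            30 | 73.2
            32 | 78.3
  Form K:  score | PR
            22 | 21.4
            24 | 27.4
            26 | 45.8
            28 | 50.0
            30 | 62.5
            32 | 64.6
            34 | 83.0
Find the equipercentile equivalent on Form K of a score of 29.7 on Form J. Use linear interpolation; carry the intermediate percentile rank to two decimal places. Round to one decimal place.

PR of 29.7 on Form J: 71.2 + (29.7 − 28)/(30 − 28) × (73.2 − 71.2) = 72.90
On Form K, PR 72.90 falls between score 32 (PR 64.6) and 34 (PR 83.0).
Interpolate: 32 + (72.90 − 64.6)/(83.0 − 64.6) × (34 − 32) = 32.9

32.9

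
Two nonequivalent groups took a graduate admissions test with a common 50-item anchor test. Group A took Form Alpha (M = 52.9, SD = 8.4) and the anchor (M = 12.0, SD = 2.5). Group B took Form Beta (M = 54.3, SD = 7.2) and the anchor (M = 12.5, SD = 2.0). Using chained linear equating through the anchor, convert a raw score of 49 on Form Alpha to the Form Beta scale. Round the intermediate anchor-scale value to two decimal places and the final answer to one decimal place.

Form Alpha → anchor (Group A): v = (2.5/8.4)(49 − 52.9) + 12.0 = 10.84
anchor → Form Beta (Group B): y = (7.2/2.0)(10.84 − 12.5) + 54.3 = 48.3

48.3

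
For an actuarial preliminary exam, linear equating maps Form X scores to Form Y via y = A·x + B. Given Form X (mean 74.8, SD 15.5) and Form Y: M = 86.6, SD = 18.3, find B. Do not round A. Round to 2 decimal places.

A = SD_Y / SD_X = 18.3 / 15.5 = 1.180645
B = M_Y − A·M_X = 86.6 − 1.180645 × 74.8 = -1.71

-1.71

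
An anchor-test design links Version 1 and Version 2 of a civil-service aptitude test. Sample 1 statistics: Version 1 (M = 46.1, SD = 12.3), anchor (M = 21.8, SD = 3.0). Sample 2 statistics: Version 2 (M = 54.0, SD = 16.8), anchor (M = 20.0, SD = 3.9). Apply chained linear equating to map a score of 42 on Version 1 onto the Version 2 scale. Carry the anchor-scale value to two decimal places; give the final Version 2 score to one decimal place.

Version 1 → anchor (Sample 1): v = (3.0/12.3)(42 − 46.1) + 21.8 = 20.80
anchor → Version 2 (Sample 2): y = (16.8/3.9)(20.80 − 20.0) + 54.0 = 57.4

57.4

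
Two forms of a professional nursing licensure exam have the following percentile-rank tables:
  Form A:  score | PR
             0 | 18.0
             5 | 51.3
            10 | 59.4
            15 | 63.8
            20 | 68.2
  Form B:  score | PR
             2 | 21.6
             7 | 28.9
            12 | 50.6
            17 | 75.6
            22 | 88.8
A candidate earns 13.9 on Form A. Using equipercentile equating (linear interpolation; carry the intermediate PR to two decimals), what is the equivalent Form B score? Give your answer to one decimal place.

PR of 13.9 on Form A: 59.4 + (13.9 − 10)/(15 − 10) × (63.8 − 59.4) = 62.83
On Form B, PR 62.83 falls between score 12 (PR 50.6) and 17 (PR 75.6).
Interpolate: 12 + (62.83 − 50.6)/(75.6 − 50.6) × (17 − 12) = 14.4

14.4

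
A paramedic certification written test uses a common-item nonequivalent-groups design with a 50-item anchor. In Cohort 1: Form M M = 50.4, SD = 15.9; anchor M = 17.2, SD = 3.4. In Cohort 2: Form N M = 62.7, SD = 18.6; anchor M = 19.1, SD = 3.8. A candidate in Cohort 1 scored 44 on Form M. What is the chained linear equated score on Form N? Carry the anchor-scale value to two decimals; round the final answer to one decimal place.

Form M → anchor (Cohort 1): v = (3.4/15.9)(44 − 50.4) + 17.2 = 15.83
anchor → Form N (Cohort 2): y = (18.6/3.8)(15.83 − 19.1) + 62.7 = 46.7

46.7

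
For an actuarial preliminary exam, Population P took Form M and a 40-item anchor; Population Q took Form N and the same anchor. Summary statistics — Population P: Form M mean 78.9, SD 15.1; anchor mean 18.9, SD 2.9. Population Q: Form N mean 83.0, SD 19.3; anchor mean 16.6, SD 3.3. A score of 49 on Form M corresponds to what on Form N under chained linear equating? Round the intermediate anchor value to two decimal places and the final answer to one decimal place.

Form M → anchor (Population P): v = (2.9/15.1)(49 − 78.9) + 18.9 = 13.16
anchor → Form N (Population Q): y = (19.3/3.3)(13.16 − 16.6) + 83.0 = 62.9

62.9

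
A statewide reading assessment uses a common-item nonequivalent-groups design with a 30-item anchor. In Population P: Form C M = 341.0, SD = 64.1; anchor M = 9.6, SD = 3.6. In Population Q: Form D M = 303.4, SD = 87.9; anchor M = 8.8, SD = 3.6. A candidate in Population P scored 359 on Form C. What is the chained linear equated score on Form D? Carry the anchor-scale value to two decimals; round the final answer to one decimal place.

347.6

Form C → anchor (Population P): v = (3.6/64.1)(359 − 341.0) + 9.6 = 10.61
anchor → Form D (Population Q): y = (87.9/3.6)(10.61 − 8.8) + 303.4 = 347.6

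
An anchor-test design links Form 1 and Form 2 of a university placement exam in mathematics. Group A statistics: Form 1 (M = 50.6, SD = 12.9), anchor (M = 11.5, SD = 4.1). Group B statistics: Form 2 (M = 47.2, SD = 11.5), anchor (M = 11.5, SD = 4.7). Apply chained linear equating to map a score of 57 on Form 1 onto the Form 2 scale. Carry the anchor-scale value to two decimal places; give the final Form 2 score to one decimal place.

52.2

Form 1 → anchor (Group A): v = (4.1/12.9)(57 − 50.6) + 11.5 = 13.53
anchor → Form 2 (Group B): y = (11.5/4.7)(13.53 − 11.5) + 47.2 = 52.2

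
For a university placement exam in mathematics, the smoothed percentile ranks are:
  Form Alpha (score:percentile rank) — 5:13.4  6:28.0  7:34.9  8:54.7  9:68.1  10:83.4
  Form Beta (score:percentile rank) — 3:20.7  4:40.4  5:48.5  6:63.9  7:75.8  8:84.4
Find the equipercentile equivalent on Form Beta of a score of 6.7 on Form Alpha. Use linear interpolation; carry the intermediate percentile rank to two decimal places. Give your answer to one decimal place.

PR of 6.7 on Form Alpha: 28.0 + (6.7 − 6)/(7 − 6) × (34.9 − 28.0) = 32.83
On Form Beta, PR 32.83 falls between score 3 (PR 20.7) and 4 (PR 40.4).
Interpolate: 3 + (32.83 − 20.7)/(40.4 − 20.7) × (4 − 3) = 3.6

3.6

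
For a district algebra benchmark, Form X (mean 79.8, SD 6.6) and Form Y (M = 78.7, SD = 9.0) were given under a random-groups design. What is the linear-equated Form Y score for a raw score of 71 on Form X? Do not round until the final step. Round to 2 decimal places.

66.70

Linear equating: y = (SD_Y/SD_X)(x − M_X) + M_Y
y = (9.0/6.6)(71 − 79.8) + 78.7
y = 1.363636 × -8.8 + 78.7 = -12.0000 + 78.7 = 66.70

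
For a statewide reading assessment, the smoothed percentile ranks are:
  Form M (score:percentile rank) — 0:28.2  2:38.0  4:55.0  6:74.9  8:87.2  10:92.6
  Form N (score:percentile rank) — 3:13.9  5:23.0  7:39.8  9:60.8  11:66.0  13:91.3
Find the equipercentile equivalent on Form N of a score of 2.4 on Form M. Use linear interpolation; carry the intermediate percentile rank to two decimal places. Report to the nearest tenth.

PR of 2.4 on Form M: 38.0 + (2.4 − 2)/(4 − 2) × (55.0 − 38.0) = 41.40
On Form N, PR 41.40 falls between score 7 (PR 39.8) and 9 (PR 60.8).
Interpolate: 7 + (41.40 − 39.8)/(60.8 − 39.8) × (9 − 7) = 7.2

7.2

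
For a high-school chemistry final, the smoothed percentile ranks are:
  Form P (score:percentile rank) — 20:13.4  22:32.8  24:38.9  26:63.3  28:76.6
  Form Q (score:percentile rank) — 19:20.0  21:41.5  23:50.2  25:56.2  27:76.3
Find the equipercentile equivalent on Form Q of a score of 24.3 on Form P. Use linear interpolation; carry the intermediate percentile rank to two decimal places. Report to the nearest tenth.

PR of 24.3 on Form P: 38.9 + (24.3 − 24)/(26 − 24) × (63.3 − 38.9) = 42.56
On Form Q, PR 42.56 falls between score 21 (PR 41.5) and 23 (PR 50.2).
Interpolate: 21 + (42.56 − 41.5)/(50.2 − 41.5) × (23 − 21) = 21.2

21.2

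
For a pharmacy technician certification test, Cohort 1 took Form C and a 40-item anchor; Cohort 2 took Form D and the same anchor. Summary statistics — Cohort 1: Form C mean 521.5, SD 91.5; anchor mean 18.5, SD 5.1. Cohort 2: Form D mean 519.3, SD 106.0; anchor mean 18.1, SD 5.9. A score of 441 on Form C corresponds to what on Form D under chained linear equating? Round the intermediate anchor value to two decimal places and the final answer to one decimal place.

445.8

Form C → anchor (Cohort 1): v = (5.1/91.5)(441 − 521.5) + 18.5 = 14.01
anchor → Form D (Cohort 2): y = (106.0/5.9)(14.01 − 18.1) + 519.3 = 445.8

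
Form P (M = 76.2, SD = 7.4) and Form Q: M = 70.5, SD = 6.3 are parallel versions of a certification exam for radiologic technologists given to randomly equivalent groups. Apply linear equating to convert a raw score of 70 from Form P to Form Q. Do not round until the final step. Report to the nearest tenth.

65.2

Linear equating: y = (SD_Y/SD_X)(x − M_X) + M_Y
y = (6.3/7.4)(70 − 76.2) + 70.5
y = 0.851351 × -6.2 + 70.5 = -5.2784 + 70.5 = 65.2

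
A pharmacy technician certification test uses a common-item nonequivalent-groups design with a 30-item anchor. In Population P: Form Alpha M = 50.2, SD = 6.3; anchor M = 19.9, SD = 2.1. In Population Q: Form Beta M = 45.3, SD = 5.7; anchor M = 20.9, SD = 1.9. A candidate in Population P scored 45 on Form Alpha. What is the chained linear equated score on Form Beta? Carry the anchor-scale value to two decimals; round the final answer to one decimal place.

Form Alpha → anchor (Population P): v = (2.1/6.3)(45 − 50.2) + 19.9 = 18.17
anchor → Form Beta (Population Q): y = (5.7/1.9)(18.17 − 20.9) + 45.3 = 37.1

37.1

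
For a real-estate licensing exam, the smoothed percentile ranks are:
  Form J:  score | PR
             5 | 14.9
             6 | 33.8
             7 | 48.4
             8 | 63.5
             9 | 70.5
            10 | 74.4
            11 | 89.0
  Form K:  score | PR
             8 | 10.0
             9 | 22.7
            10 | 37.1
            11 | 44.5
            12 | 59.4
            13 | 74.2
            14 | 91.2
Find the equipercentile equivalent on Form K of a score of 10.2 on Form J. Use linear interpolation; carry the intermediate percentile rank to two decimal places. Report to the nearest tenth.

PR of 10.2 on Form J: 74.4 + (10.2 − 10)/(11 − 10) × (89.0 − 74.4) = 77.32
On Form K, PR 77.32 falls between score 13 (PR 74.2) and 14 (PR 91.2).
Interpolate: 13 + (77.32 − 74.2)/(91.2 − 74.2) × (14 − 13) = 13.2

13.2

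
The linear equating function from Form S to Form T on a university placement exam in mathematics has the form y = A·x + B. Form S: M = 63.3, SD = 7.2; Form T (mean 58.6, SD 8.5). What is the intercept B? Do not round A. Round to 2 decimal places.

A = SD_Y / SD_X = 8.5 / 7.2 = 1.180556
B = M_Y − A·M_X = 58.6 − 1.180556 × 63.3 = -16.13

-16.13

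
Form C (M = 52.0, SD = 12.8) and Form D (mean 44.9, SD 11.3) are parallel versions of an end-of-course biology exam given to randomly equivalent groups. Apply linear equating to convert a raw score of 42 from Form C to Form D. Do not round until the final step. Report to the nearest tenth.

36.1

Linear equating: y = (SD_Y/SD_X)(x − M_X) + M_Y
y = (11.3/12.8)(42 − 52.0) + 44.9
y = 0.882812 × -10.0 + 44.9 = -8.8281 + 44.9 = 36.1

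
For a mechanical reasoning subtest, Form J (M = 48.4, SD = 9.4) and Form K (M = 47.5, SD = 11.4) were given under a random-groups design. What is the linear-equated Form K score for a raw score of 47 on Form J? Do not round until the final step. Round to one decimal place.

45.8

Linear equating: y = (SD_Y/SD_X)(x − M_X) + M_Y
y = (11.4/9.4)(47 − 48.4) + 47.5
y = 1.212766 × -1.4 + 47.5 = -1.6979 + 47.5 = 45.8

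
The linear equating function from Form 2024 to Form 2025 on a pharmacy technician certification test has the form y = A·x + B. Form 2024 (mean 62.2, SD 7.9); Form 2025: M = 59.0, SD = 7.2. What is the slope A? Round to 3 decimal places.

A = SD_Y / SD_X = 7.2 / 7.9 = 0.911

0.911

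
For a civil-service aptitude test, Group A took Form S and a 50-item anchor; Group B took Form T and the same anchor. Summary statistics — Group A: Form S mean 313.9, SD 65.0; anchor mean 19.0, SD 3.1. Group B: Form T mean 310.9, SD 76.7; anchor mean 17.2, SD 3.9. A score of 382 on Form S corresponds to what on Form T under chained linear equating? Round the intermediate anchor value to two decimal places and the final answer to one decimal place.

Form S → anchor (Group A): v = (3.1/65.0)(382 − 313.9) + 19.0 = 22.25
anchor → Form T (Group B): y = (76.7/3.9)(22.25 − 17.2) + 310.9 = 410.2

410.2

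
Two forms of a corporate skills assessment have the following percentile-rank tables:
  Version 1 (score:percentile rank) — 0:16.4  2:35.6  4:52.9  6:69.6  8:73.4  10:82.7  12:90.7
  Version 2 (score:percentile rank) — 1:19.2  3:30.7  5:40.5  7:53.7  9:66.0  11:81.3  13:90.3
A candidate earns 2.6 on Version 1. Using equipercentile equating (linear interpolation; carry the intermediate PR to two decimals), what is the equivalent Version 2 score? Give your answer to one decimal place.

5.0

PR of 2.6 on Version 1: 35.6 + (2.6 − 2)/(4 − 2) × (52.9 − 35.6) = 40.79
On Version 2, PR 40.79 falls between score 5 (PR 40.5) and 7 (PR 53.7).
Interpolate: 5 + (40.79 − 40.5)/(53.7 − 40.5) × (7 − 5) = 5.0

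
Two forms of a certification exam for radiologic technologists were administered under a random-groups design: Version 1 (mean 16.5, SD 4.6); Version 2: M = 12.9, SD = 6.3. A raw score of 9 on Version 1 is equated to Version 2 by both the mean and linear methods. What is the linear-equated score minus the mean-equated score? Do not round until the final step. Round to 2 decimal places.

-2.77

Mean-equated: 9 + (12.9 − 16.5) = 5.40
Linear-equated: (6.3/4.6)(9 − 16.5) + 12.9 = 2.628
Difference = 2.628 − 5.40 = -2.77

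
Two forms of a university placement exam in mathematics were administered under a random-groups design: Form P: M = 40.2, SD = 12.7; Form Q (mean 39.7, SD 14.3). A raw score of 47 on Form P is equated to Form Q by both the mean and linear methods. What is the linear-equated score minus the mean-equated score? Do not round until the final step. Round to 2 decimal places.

0.86

Mean-equated: 47 + (39.7 − 40.2) = 46.50
Linear-equated: (14.3/12.7)(47 − 40.2) + 39.7 = 47.357
Difference = 47.357 − 46.50 = 0.86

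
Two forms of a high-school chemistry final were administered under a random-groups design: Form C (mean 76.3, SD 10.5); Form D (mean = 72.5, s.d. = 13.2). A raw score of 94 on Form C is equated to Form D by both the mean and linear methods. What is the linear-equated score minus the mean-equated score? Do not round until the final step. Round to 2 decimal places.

Mean-equated: 94 + (72.5 − 76.3) = 90.20
Linear-equated: (13.2/10.5)(94 − 76.3) + 72.5 = 94.751
Difference = 94.751 − 90.20 = 4.55

4.55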